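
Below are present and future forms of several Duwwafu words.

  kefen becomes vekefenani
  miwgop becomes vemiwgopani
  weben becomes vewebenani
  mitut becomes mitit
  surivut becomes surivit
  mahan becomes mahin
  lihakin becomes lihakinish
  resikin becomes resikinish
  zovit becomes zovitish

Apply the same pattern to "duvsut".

duvsit

"duvsut" has last vowel 'u'. The stems whose last vowel is 'u' (mitut → mitit, surivut → surivit) change the last vowel to 'i'.
So duvsut → duvsit.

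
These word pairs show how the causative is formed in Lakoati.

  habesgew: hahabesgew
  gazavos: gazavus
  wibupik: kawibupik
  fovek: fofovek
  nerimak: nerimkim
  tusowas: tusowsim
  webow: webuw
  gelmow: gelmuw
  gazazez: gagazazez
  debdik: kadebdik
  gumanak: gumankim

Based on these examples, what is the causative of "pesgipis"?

kapesgipis

"pesgipis" has last vowel 'i'. The stems whose last vowel is 'i' (debdik → kadebdik, wibupik → kawibupik) add the prefix ka-.
The other patterns: stems whose last vowel is 'a' delete the last vowel and add -im; stems whose last vowel is 'e' repeat the first consonant+vowel as a prefix; stems whose last vowel is 'o' change the last vowel to 'u'.
So pesgipis → kapesgipis.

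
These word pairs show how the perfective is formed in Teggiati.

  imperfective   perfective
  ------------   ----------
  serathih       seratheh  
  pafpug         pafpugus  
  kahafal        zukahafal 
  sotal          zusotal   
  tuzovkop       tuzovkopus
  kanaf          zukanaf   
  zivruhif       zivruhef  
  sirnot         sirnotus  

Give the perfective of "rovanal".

zivruhif and kanaf both end in -f yet inflect differently (zivruhef, zukanaf), so the final letter is not what conditions the rule; the last vowel is.
"rovanal" has last vowel 'a'. The stems whose last vowel is 'a' (kahafal → zukahafal, sotal → zusotal, kanaf → zukanaf) add the prefix zu-.
The other patterns: stems whose last vowel is 'i' change the last vowel to 'e'; stems whose last vowel is 'o' or 'u' add -us.
So rovanal → zurovanal.

zurovanal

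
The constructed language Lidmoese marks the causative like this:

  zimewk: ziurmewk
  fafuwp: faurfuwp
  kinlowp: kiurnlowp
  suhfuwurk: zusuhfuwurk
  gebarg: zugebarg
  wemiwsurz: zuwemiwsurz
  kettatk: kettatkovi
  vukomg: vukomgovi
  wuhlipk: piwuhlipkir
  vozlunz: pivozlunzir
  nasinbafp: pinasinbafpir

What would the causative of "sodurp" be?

zusodurp

zimewk and suhfuwurk both end in -k yet inflect differently (ziurmewk, zusuhfuwurk), so the final letter is not what conditions the rule; the second-to-last letter is.
"sodurp" has second-to-last letter 'r'. The stems whose second-to-last letter is 'r' (suhfuwurk → zusuhfuwurk, gebarg → zugebarg, wemiwsurz → zuwemiwsurz) add the prefix zu-.
So sodurp → zusodurp.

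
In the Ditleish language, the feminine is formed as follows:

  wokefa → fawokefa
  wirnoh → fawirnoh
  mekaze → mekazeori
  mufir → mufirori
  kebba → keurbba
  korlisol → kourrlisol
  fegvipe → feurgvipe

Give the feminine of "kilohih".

wokefa and kebba both end in -a yet inflect differently (fawokefa, keurbba), so the final letter is not what conditions the rule; the first letter is.
"kilohih" begins with k-. The stems beginning with k- (kebba → keurbba, korlisol → kourrlisol) insert -ur- after the first vowel.
The other patterns: stems beginning with w- add the prefix fa-; stems beginning with m- add -ori.
So kilohih → kiurlohih.

kiurlohih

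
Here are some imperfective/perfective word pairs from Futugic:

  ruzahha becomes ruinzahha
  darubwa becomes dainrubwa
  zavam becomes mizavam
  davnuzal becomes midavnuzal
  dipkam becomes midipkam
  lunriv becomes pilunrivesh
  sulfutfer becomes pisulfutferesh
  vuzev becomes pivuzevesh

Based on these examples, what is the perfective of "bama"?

ruzahha and zavam both have last vowel 'a' yet inflect differently (ruinzahha, mizavam), so the last vowel is not what conditions the rule; the final letter is.
"bama" ends in -a. The stems ending in -a (ruzahha → ruinzahha, darubwa → dainrubwa) insert -in- after the first vowel.
The other patterns: stems ending in -l or -m add the prefix mi-; stems ending in -r or -v add pi- … -esh around the stem.
So bama → bainma.

bainma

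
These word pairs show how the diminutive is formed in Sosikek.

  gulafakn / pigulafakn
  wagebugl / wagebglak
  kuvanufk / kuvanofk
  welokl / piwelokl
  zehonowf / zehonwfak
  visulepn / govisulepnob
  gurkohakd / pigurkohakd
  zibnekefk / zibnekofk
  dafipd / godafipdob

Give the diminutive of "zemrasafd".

zemrasofd

"zemrasafd" has second-to-last letter 'f'. The stems whose second-to-last letter is 'f' (zibnekefk → zibnekofk, kuvanufk → kuvanofk) change the last vowel to 'o'.
The other patterns: stems whose second-to-last letter is 'p' add go- … -ob around the stem; stems whose second-to-last letter is 'k' add the prefix pi-; stems whose second-to-last letter is 'g' or 'w' delete the last vowel and add -ak.
So zemrasafd → zemrasofd.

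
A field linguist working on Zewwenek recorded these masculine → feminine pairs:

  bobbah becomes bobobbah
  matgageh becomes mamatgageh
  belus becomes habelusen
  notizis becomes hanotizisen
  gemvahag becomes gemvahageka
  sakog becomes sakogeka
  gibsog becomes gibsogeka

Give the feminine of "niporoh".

niniporoh

bobbah and gemvahag both have last vowel 'a' yet inflect differently (bobobbah, gemvahageka), so the last vowel is not what conditions the rule; the final letter is.
"niporoh" ends in -h. The stems ending in -h (bobbah → bobobbah, matgageh → mamatgageh) repeat the first consonant+vowel as a prefix.
So niporoh → niniporoh.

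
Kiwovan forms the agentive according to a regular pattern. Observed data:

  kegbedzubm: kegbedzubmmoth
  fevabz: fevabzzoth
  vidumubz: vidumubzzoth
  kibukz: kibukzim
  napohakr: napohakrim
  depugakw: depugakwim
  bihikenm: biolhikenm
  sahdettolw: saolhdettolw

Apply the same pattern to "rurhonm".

fevabz and kibukz both end in -z yet inflect differently (fevabzzoth, kibukzim), so the final letter is not what conditions the rule; the second-to-last letter is.
"rurhonm" has second-to-last letter 'n'. The one such stem in the data (bihikenm → biolhikenm) inserts -ol- after the first vowel (as does sahdettolw), so the same rule applies.
The other patterns: stems whose second-to-last letter is 'b' double the final consonant and add -oth; stems whose second-to-last letter is 'k' add -im.
So rurhonm → ruolrhonm.

ruolrhonm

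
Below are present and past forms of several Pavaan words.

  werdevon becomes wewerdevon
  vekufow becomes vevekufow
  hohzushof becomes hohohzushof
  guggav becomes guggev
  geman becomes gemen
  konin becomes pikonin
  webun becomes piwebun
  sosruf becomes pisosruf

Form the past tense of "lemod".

"lemod" has last vowel 'o'. The stems whose last vowel is 'o' (werdevon → wewerdevon, vekufow → vevekufow, hohzushof → hohohzushof) repeat the first consonant+vowel as a prefix.
So lemod → lelemod.

lelemod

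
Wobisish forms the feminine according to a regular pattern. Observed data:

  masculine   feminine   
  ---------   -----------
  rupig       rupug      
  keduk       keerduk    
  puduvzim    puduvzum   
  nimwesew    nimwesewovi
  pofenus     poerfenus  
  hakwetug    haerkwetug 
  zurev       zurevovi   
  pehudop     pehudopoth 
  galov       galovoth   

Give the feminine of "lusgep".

hakwetug and rupig both end in -g yet inflect differently (haerkwetug, rupug), so the final letter is not what conditions the rule; the last vowel is.
"lusgep" has last vowel 'e'. The stems whose last vowel is 'e' (nimwesew → nimwesewovi, zurev → zurevovi) add -ovi.
The other patterns: stems whose last vowel is 'u' insert -er- after the first vowel; stems whose last vowel is 'i' change the last vowel to 'u'; stems whose last vowel is 'o' add -oth.
So lusgep → lusgepovi.

lusgepovi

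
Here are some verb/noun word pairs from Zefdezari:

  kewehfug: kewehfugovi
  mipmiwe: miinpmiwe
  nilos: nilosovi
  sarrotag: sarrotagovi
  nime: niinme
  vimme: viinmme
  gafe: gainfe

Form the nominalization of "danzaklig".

danzakligovi

nime and nilos both begin with n- yet inflect differently (niinme, nilosovi), so the first letter is not what conditions the rule; the final letter is.
"danzaklig" ends in -g. The stems ending in -g (kewehfug → kewehfugovi, sarrotag → sarrotagovi) add -ovi.
The other pattern: stems ending in -e insert -in- after the first vowel.
So danzaklig → danzakligovi.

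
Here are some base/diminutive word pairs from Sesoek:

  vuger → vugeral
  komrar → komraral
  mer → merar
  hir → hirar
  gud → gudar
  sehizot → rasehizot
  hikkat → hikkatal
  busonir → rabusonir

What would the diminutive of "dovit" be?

mer and vuger both end in -r yet inflect differently (merar, vugeral), so the final letter is not what conditions the rule; the number of vowels is.
"dovit" has 2 vowels. The stems with 2 vowels (vuger → vugeral, komrar → komraral, hikkat → hikkatal) add -al.
So dovit → dovital.

dovital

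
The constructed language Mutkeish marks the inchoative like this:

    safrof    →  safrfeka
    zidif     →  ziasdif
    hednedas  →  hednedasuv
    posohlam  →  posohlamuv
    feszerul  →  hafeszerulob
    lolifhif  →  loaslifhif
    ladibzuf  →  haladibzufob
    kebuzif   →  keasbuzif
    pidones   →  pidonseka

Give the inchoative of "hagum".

hahagumob

"hagum" has last vowel 'u'. The stems whose last vowel is 'u' (feszerul → hafeszerulob, ladibzuf → haladibzufob) add ha- … -ob around the stem.
The other patterns: stems whose last vowel is 'e' or 'o' delete the last vowel and add -eka; stems whose last vowel is 'i' insert -as- after the first vowel; stems whose last vowel is 'a' add -uv.
So hagum → hahagumob.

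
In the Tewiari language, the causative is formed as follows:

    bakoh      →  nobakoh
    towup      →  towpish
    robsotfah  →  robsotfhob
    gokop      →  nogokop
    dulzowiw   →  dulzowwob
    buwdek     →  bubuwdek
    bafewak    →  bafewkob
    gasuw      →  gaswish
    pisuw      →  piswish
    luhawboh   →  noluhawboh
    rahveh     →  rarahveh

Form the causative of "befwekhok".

luhawboh and rahveh both end in -h yet inflect differently (noluhawboh, rarahveh), so the final letter is not what conditions the rule; the last vowel is.
"befwekhok" has last vowel 'o'. The stems whose last vowel is 'o' (luhawboh → noluhawboh, bakoh → nobakoh, gokop → nogokop) add the prefix no-.
So befwekhok → nobefwekhok.

nobefwekhok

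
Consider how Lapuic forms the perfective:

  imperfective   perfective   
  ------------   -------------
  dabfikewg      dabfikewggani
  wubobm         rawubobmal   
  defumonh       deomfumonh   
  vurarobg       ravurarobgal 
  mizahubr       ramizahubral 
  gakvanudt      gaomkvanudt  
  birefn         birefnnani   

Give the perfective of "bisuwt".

bisuwttani

vurarobg and dabfikewg both end in -g yet inflect differently (ravurarobgal, dabfikewggani), so the final letter is not what conditions the rule; the second-to-last letter is.
"bisuwt" has second-to-last letter 'w'. The one such stem in the data (dabfikewg → dabfikewggani) doubles the final consonant and adds -ani (as does birefn), so the same rule applies.
So bisuwt → bisuwttani.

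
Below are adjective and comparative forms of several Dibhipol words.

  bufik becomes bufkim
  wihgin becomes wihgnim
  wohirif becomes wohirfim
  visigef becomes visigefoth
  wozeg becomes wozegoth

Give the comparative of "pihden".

pihdenoth

wohirif and visigef both end in -f yet inflect differently (wohirfim, visigefoth), so the final letter is not what conditions the rule; the last vowel is.
"pihden" has last vowel 'e'. The stems whose last vowel is 'e' (visigef → visigefoth, wozeg → wozegoth) add -oth.
The other pattern: stems whose last vowel is 'i' delete the last vowel and add -im.
So pihden → pihdenoth.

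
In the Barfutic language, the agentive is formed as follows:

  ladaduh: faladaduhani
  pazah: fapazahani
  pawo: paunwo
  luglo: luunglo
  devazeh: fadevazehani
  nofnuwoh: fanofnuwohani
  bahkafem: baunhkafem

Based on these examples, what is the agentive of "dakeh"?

fadakehani

devazeh and bahkafem both have last vowel 'e' yet inflect differently (fadevazehani, baunhkafem), so the last vowel is not what conditions the rule; the final letter is.
"dakeh" ends in -h. The stems ending in -h (pazah → fapazahani, nofnuwoh → fanofnuwohani, devazeh → fadevazehani) add fa- … -ani around the stem.
The other pattern: stems ending in -m or -o insert -un- after the first vowel.
So dakeh → fadakehani.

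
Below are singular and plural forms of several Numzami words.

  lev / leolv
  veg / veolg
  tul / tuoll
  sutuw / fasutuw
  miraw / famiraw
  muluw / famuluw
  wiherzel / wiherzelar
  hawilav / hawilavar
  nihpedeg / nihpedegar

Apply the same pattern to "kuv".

tul and wiherzel both end in -l yet inflect differently (tuoll, wiherzelar), so the final letter is not what conditions the rule; the number of vowels is.
"kuv" has 1 vowel. The stems with 1 vowel (lev → leolv, veg → veolg, tul → tuoll) insert -ol- after the first vowel.
The other patterns: stems with 2 vowels add the prefix fa-; stems with 3 vowels add -ar.
So kuv → kuolv.

kuolv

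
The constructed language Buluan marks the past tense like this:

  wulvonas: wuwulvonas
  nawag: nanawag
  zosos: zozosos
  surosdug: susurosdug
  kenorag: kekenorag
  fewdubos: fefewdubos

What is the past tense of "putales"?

puputales

Every pair shown (wulvonas → wuwulvonas, nawag → nanawag, zosos → zozosos, …) follows the same rule: repeat the first consonant+vowel as a prefix.
So putales → puputales.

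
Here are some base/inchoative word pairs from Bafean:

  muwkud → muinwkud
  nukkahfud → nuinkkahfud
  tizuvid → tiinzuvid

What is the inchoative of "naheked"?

nainheked

Every pair shown (muwkud → muinwkud, nukkahfud → nuinkkahfud, tizuvid → tiinzuvid) follows the same rule: insert -in- after the first vowel.
So naheked → nainheked.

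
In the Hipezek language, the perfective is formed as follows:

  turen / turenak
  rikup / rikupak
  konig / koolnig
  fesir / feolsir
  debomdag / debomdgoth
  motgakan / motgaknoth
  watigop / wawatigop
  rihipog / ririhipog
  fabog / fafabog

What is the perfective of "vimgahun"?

"vimgahun" has last vowel 'u'. The one such stem in the data (rikup → rikupak) adds -ak, so the same rule applies.
So vimgahun → vimgahunak.

vimgahunak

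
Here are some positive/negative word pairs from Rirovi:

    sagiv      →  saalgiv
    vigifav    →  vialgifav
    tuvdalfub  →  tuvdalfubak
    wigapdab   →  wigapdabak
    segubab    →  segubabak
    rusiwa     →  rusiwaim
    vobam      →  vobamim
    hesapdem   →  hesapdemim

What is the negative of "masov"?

maalsov

"masov" ends in -v. The stems ending in -v (sagiv → saalgiv, vigifav → vialgifav) insert -al- after the first vowel.
The other patterns: stems ending in -b add -ak; stems ending in -a or -m add -im.
So masov → maalsov.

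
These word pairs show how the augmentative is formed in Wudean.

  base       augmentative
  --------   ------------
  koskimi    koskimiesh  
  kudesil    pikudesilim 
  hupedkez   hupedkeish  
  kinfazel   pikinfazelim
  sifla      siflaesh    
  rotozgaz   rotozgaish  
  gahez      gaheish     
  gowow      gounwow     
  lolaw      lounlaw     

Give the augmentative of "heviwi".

kinfazel and gahez both have last vowel 'e' yet inflect differently (pikinfazelim, gaheish), so the last vowel is not what conditions the rule; the final letter is.
"heviwi" ends in -i. The one such stem in the data (koskimi → koskimiesh) adds -esh, so the same rule applies.
The other patterns: stems ending in -l add pi- … -im around the stem; stems ending in -z drop the final letter and add -ish; stems ending in -w insert -un- after the first vowel.
So heviwi → heviwiesh.

heviwiesh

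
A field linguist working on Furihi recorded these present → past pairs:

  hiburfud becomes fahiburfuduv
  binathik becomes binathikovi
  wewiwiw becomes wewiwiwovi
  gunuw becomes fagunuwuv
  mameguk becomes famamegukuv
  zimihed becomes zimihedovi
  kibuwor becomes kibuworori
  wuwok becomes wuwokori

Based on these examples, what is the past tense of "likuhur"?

"likuhur" has last vowel 'u'. The stems whose last vowel is 'u' (mameguk → famamegukuv, hiburfud → fahiburfuduv, gunuw → fagunuwuv) add fa- … -uv around the stem.
The other patterns: stems whose last vowel is 'o' add -ori; stems whose last vowel is 'e' or 'i' add -ovi.
So likuhur → falikuhuruv.

falikuhuruv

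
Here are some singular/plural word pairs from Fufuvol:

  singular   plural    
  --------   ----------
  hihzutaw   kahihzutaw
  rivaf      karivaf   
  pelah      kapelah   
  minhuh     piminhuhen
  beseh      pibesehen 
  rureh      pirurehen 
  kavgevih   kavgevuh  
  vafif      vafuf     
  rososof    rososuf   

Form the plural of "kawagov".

kawaguv

pelah and minhuh both end in -h yet inflect differently (kapelah, piminhuhen), so the final letter is not what conditions the rule; the last vowel is.
"kawagov" has last vowel 'o'. The one such stem in the data (rososof → rososuf) changes the last vowel to 'u' (as do kavgevih, vafif), so the same rule applies.
So kawagov → kawaguv.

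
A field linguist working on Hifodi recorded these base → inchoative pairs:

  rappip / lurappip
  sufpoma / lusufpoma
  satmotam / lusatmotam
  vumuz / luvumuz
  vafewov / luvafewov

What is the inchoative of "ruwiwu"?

Every pair shown (rappip → lurappip, sufpoma → lusufpoma, satmotam → lusatmotam, …) follows the same rule: add the prefix lu-.
So ruwiwu → luruwiwu.

luruwiwu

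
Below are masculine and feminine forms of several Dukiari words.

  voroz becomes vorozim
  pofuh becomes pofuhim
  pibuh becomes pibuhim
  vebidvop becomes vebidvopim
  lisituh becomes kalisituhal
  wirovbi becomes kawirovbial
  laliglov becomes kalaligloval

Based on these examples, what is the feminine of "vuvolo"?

pofuh and lisituh both end in -h yet inflect differently (pofuhim, kalisituhal), so the final letter is not what conditions the rule; the first letter is.
"vuvolo" begins with v-. The stems beginning with v- (voroz → vorozim, vebidvop → vebidvopim) add -im.
So vuvolo → vuvoloim.

vuvoloim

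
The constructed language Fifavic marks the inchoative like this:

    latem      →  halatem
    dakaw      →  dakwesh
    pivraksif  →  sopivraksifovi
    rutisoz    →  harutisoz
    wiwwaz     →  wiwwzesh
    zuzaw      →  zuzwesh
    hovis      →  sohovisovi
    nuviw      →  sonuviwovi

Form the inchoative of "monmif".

nuviw and zuzaw both end in -w yet inflect differently (sonuviwovi, zuzwesh), so the final letter is not what conditions the rule; the last vowel is.
"monmif" has last vowel 'i'. The stems whose last vowel is 'i' (nuviw → sonuviwovi, pivraksif → sopivraksifovi, hovis → sohovisovi) add so- … -ovi around the stem.
So monmif → somonmifovi.

somonmifovi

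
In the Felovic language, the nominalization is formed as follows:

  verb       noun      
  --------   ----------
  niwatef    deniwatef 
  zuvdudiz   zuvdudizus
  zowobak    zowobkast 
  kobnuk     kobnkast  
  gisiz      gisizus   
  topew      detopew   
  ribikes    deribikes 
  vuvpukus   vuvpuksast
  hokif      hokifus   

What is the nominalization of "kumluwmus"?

vuvpukus and ribikes both end in -s yet inflect differently (vuvpuksast, deribikes), so the final letter is not what conditions the rule; the last vowel is.
"kumluwmus" has last vowel 'u'. The stems whose last vowel is 'u' (vuvpukus → vuvpuksast, kobnuk → kobnkast) delete the last vowel and add -ast.
The other patterns: stems whose last vowel is 'e' add the prefix de-; stems whose last vowel is 'i' add -us.
So kumluwmus → kumluwmsast.

kumluwmsast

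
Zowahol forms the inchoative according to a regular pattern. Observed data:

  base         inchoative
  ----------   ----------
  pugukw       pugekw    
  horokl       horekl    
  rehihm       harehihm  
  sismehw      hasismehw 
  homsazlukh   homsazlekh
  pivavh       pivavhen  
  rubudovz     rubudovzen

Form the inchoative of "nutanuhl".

pivavh and homsazlukh both end in -h yet inflect differently (pivavhen, homsazlekh), so the final letter is not what conditions the rule; the second-to-last letter is.
"nutanuhl" has second-to-last letter 'h'. The stems whose second-to-last letter is 'h' (sismehw → hasismehw, rehihm → harehihm) add the prefix ha-.
So nutanuhl → hanutanuhl.

hanutanuhl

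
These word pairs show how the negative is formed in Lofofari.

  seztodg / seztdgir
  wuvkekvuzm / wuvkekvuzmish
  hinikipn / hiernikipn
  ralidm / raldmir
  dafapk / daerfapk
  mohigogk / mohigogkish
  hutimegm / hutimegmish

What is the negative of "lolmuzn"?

lolmuznish

"lolmuzn" has second-to-last letter 'z'. The one such stem in the data (wuvkekvuzm → wuvkekvuzmish) adds -ish, so the same rule applies.
So lolmuzn → lolmuznish.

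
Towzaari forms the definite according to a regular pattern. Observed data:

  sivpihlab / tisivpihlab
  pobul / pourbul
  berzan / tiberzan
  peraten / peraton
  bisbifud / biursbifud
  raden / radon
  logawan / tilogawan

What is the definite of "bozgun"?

logawan and raden both end in -n yet inflect differently (tilogawan, radon), so the final letter is not what conditions the rule; the last vowel is.
"bozgun" has last vowel 'u'. The stems whose last vowel is 'u' (bisbifud → biursbifud, pobul → pourbul) insert -ur- after the first vowel.
The other patterns: stems whose last vowel is 'a' add the prefix ti-; stems whose last vowel is 'e' change the last vowel to 'o'.
So bozgun → bourzgun.

bourzgun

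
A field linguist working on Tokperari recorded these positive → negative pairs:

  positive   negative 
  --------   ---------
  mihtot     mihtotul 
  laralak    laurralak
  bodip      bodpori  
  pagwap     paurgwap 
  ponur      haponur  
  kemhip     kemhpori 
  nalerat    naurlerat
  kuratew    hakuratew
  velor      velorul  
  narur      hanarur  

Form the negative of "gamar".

gaurmar

pagwap and kemhip both end in -p yet inflect differently (paurgwap, kemhpori), so the final letter is not what conditions the rule; the last vowel is.
"gamar" has last vowel 'a'. The stems whose last vowel is 'a' (laralak → laurralak, nalerat → naurlerat, pagwap → paurgwap) insert -ur- after the first vowel.
So gamar → gaurmar.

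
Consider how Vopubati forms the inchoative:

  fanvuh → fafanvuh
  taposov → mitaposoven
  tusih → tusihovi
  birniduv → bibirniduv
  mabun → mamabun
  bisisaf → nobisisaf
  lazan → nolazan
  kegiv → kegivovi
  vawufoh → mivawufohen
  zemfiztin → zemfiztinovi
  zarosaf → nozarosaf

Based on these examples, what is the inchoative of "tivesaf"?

notivesaf

zemfiztin and lazan both end in -n yet inflect differently (zemfiztinovi, nolazan), so the final letter is not what conditions the rule; the last vowel is.
"tivesaf" has last vowel 'a'. The stems whose last vowel is 'a' (zarosaf → nozarosaf, lazan → nolazan, bisisaf → nobisisaf) add the prefix no-.
The other patterns: stems whose last vowel is 'i' add -ovi; stems whose last vowel is 'o' add mi- … -en around the stem; stems whose last vowel is 'u' repeat the first consonant+vowel as a prefix.
So tivesaf → notivesaf.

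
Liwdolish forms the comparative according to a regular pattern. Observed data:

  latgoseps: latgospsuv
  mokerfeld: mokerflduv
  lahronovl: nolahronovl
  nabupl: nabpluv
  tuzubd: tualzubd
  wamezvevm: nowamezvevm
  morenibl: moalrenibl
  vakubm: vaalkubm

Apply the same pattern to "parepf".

parpfuv

wamezvevm and vakubm both end in -m yet inflect differently (nowamezvevm, vaalkubm), so the final letter is not what conditions the rule; the second-to-last letter is.
"parepf" has second-to-last letter 'p'. The stems whose second-to-last letter is 'p' (nabupl → nabpluv, latgoseps → latgospsuv) delete the last vowel and add -uv.
The other patterns: stems whose second-to-last letter is 'v' add the prefix no-; stems whose second-to-last letter is 'b' insert -al- after the first vowel.
So parepf → parpfuv.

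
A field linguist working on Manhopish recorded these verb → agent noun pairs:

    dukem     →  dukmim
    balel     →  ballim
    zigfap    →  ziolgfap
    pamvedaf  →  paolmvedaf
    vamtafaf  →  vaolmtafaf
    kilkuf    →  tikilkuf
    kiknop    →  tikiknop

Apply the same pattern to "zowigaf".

pamvedaf and kilkuf both end in -f yet inflect differently (paolmvedaf, tikilkuf), so the final letter is not what conditions the rule; the last vowel is.
"zowigaf" has last vowel 'a'. The stems whose last vowel is 'a' (zigfap → ziolgfap, pamvedaf → paolmvedaf, vamtafaf → vaolmtafaf) insert -ol- after the first vowel.
The other patterns: stems whose last vowel is 'e' delete the last vowel and add -im; stems whose last vowel is 'o' or 'u' add the prefix ti-.
So zowigaf → zoolwigaf.

zoolwigaf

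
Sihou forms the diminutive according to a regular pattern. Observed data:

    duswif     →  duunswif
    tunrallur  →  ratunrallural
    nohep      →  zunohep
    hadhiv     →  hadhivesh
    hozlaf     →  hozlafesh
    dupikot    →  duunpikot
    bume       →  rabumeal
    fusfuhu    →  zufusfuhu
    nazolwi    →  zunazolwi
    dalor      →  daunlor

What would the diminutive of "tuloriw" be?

"tuloriw" begins with t-. The one such stem in the data (tunrallur → ratunrallural) adds ra- … -al around the stem, so the same rule applies.
The other patterns: stems beginning with f- or n- add the prefix zu-; stems beginning with h- add -esh; stems beginning with d- insert -un- after the first vowel.
So tuloriw → ratuloriwal.

ratuloriwal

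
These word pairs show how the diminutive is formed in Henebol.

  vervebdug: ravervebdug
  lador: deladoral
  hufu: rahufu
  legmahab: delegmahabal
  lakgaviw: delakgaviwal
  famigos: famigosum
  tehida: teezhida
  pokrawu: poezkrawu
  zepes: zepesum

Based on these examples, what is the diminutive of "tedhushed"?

"tedhushed" begins with t-. The one such stem in the data (tehida → teezhida) inserts -ez- after the first vowel (as does pokrawu), so the same rule applies.
So tedhushed → teezdhushed.

teezdhushed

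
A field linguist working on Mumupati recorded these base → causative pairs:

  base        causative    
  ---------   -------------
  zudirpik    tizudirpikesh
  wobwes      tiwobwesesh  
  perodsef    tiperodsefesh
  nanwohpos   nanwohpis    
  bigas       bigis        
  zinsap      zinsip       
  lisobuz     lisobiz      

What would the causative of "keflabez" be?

"keflabez" has last vowel 'e'. The stems whose last vowel is 'e' (wobwes → tiwobwesesh, perodsef → tiperodsefesh) add ti- … -esh around the stem.
The other pattern: stems whose last vowel is 'a', 'o' or 'u' change the last vowel to 'i'.
So keflabez → tikeflabezesh.

tikeflabezesh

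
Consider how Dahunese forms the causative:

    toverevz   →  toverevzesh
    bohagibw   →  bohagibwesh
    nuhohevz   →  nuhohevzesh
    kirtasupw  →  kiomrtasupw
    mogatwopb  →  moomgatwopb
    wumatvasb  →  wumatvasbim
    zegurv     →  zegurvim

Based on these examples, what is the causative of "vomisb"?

bohagibw and kirtasupw both end in -w yet inflect differently (bohagibwesh, kiomrtasupw), so the final letter is not what conditions the rule; the second-to-last letter is.
"vomisb" has second-to-last letter 's'. The one such stem in the data (wumatvasb → wumatvasbim) adds -im, so the same rule applies.
The other patterns: stems whose second-to-last letter is 'b' or 'v' add -esh; stems whose second-to-last letter is 'p' insert -om- after the first vowel.
So vomisb → vomisbim.

vomisbim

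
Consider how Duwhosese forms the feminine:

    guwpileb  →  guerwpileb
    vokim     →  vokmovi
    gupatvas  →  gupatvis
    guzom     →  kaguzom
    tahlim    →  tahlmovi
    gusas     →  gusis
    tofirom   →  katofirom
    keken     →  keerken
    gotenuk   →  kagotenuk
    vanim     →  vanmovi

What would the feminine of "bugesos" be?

tahlim and guzom both end in -m yet inflect differently (tahlmovi, kaguzom), so the final letter is not what conditions the rule; the last vowel is.
"bugesos" has last vowel 'o'. The stems whose last vowel is 'o' (guzom → kaguzom, tofirom → katofirom) add the prefix ka-.
So bugesos → kabugesos.

kabugesos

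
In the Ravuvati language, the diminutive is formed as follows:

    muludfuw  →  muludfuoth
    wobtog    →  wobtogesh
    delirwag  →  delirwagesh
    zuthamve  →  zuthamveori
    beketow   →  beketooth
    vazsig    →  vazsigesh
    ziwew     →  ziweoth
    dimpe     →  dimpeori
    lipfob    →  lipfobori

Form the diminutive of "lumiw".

"lumiw" ends in -w. The stems ending in -w (beketow → beketooth, ziwew → ziweoth, muludfuw → muludfuoth) drop the final letter and add -oth.
The other patterns: stems ending in -g add -esh; stems ending in -b or -e add -ori.
So lumiw → lumioth.

lumioth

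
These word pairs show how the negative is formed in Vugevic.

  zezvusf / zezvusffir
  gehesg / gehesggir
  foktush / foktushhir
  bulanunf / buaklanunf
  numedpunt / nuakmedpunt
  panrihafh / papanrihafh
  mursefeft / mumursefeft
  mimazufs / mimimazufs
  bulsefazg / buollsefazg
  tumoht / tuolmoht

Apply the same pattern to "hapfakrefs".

zezvusf and bulanunf both end in -f yet inflect differently (zezvusffir, buaklanunf), so the final letter is not what conditions the rule; the second-to-last letter is.
"hapfakrefs" has second-to-last letter 'f'. The stems whose second-to-last letter is 'f' (panrihafh → papanrihafh, mursefeft → mumursefeft, mimazufs → mimimazufs) repeat the first consonant+vowel as a prefix.
So hapfakrefs → hahapfakrefs.

hahapfakrefs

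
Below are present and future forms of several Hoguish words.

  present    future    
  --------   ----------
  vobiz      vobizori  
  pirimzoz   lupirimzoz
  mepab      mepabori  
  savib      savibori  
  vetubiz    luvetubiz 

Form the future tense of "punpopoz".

"punpopoz" has 3 vowels. The stems with 3 vowels (pirimzoz → lupirimzoz, vetubiz → luvetubiz) add the prefix lu-.
So punpopoz → lupunpopoz.

lupunpopoz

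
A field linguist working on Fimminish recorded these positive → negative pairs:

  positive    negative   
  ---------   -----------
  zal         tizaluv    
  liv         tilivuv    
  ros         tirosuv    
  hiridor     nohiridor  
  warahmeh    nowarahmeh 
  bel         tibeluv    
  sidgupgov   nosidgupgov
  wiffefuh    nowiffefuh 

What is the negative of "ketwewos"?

liv and sidgupgov both end in -v yet inflect differently (tilivuv, nosidgupgov), so the final letter is not what conditions the rule; the number of vowels is.
"ketwewos" has 3 vowels. The stems with 3 vowels (warahmeh → nowarahmeh, hiridor → nohiridor, wiffefuh → nowiffefuh) add the prefix no-.
The other pattern: stems with 1 vowel add ti- … -uv around the stem.
So ketwewos → noketwewos.

noketwewos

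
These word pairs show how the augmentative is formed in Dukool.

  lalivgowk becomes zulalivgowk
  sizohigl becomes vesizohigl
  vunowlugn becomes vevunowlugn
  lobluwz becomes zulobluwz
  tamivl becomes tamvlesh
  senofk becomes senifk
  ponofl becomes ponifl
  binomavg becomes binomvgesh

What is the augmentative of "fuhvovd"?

fuhvvdesh

sizohigl and ponofl both end in -l yet inflect differently (vesizohigl, ponifl), so the final letter is not what conditions the rule; the second-to-last letter is.
"fuhvovd" has second-to-last letter 'v'. The stems whose second-to-last letter is 'v' (binomavg → binomvgesh, tamivl → tamvlesh) delete the last vowel and add -esh.
The other patterns: stems whose second-to-last letter is 'w' add the prefix zu-; stems whose second-to-last letter is 'g' add the prefix ve-; stems whose second-to-last letter is 'f' change the last vowel to 'i'.
So fuhvovd → fuhvvdesh.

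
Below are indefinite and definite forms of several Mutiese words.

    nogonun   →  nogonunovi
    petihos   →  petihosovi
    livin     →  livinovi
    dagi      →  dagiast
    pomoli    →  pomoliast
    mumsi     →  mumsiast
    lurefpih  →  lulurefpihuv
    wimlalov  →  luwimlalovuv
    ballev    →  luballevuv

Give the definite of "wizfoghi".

wizfoghiast

livin and dagi both have last vowel 'i' yet inflect differently (livinovi, dagiast), so the last vowel is not what conditions the rule; the final letter is.
"wizfoghi" ends in -i. The stems ending in -i (dagi → dagiast, pomoli → pomoliast, mumsi → mumsiast) add -ast.
So wizfoghi → wizfoghiast.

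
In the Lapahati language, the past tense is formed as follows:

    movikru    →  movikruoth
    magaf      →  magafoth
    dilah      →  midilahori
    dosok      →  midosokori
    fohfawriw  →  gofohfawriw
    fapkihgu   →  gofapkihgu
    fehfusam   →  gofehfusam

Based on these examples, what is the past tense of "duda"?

midudaori

"duda" begins with d-. The stems beginning with d- (dilah → midilahori, dosok → midosokori) add mi- … -ori around the stem.
The other patterns: stems beginning with m- add -oth; stems beginning with f- add the prefix go-.
So duda → midudaori.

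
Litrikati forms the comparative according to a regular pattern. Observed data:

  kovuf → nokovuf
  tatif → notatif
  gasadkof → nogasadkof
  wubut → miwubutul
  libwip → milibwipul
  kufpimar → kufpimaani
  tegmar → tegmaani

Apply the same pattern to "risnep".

mirisnepul

"risnep" ends in -p. The one such stem in the data (libwip → milibwipul) adds mi- … -ul around the stem, so the same rule applies.
The other patterns: stems ending in -r drop the final letter and add -ani; stems ending in -f add the prefix no-.
So risnep → mirisnepul.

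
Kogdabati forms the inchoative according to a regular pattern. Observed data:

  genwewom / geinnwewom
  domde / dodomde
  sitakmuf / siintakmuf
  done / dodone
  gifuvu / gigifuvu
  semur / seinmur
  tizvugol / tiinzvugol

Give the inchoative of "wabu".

sitakmuf and gifuvu both have last vowel 'u' yet inflect differently (siintakmuf, gigifuvu), so the last vowel is not what conditions the rule; whether the stem ends in a vowel or a consonant is.
"wabu" ends in a vowel. The stems ending in a vowel (domde → dodomde, gifuvu → gigifuvu, done → dodone) repeat the first consonant+vowel as a prefix.
The other pattern: stems ending in a consonant insert -in- after the first vowel.
So wabu → wawabu.

wawabu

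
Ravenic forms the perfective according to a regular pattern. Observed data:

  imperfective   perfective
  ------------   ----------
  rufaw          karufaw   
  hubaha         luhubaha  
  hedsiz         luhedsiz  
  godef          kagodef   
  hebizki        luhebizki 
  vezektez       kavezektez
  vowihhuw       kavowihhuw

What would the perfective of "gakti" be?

"gakti" begins with g-. The one such stem in the data (godef → kagodef) adds the prefix ka-, so the same rule applies.
So gakti → kagakti.

kagakti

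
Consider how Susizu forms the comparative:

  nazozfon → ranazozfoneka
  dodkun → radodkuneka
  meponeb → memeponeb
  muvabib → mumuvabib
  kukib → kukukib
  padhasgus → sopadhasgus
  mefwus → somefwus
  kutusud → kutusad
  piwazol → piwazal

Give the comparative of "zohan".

razohaneka

"zohan" ends in -n. The stems ending in -n (nazozfon → ranazozfoneka, dodkun → radodkuneka) add ra- … -eka around the stem.
So zohan → razohaneka.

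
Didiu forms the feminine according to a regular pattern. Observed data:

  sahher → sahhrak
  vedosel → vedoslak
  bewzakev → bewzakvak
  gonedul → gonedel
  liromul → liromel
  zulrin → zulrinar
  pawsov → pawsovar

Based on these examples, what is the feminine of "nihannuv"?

vedosel and gonedul both end in -l yet inflect differently (vedoslak, gonedel), so the final letter is not what conditions the rule; the last vowel is.
"nihannuv" has last vowel 'u'. The stems whose last vowel is 'u' (gonedul → gonedel, liromul → liromel) change the last vowel to 'e'.
So nihannuv → nihannev.

nihannev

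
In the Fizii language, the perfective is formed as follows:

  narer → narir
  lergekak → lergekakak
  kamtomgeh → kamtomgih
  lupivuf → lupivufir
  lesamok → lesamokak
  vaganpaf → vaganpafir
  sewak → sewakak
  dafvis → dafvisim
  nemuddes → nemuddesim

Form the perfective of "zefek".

vaganpaf and lergekak both have last vowel 'a' yet inflect differently (vaganpafir, lergekakak), so the last vowel is not what conditions the rule; the final letter is.
"zefek" ends in -k. The stems ending in -k (lesamok → lesamokak, lergekak → lergekakak, sewak → sewakak) add -ak.
The other patterns: stems ending in -f add -ir; stems ending in -s add -im; stems ending in -h or -r change the last vowel to 'i'.
So zefek → zefekak.

zefekak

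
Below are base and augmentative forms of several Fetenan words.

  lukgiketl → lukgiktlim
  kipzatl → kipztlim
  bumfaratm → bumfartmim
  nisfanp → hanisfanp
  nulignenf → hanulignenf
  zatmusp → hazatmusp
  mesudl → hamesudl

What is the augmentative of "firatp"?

lukgiketl and mesudl both end in -l yet inflect differently (lukgiktlim, hamesudl), so the final letter is not what conditions the rule; the second-to-last letter is.
"firatp" has second-to-last letter 't'. The stems whose second-to-last letter is 't' (lukgiketl → lukgiktlim, kipzatl → kipztlim, bumfaratm → bumfartmim) delete the last vowel and add -im.
So firatp → firtpim.

firtpim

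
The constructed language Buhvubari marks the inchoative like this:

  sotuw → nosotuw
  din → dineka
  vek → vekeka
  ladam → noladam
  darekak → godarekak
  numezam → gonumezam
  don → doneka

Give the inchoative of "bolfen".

nobolfen

vek and darekak both end in -k yet inflect differently (vekeka, godarekak), so the final letter is not what conditions the rule; the number of vowels is.
"bolfen" has 2 vowels. The stems with 2 vowels (ladam → noladam, sotuw → nosotuw) add the prefix no-.
The other patterns: stems with 1 vowel add -eka; stems with 3 vowels add the prefix go-.
So bolfen → nobolfen.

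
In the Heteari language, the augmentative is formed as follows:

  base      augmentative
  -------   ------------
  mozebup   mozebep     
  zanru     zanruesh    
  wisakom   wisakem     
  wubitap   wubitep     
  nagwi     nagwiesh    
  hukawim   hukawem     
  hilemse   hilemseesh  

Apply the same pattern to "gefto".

"gefto" ends in a vowel. The stems ending in a vowel (zanru → zanruesh, nagwi → nagwiesh, hilemse → hilemseesh) add -esh.
So gefto → geftoesh.

geftoesh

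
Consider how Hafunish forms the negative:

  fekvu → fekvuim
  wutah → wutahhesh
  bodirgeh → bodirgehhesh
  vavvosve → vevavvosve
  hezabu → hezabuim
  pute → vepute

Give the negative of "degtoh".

"degtoh" ends in -h. The stems ending in -h (bodirgeh → bodirgehhesh, wutah → wutahhesh) double the final consonant and add -esh.
So degtoh → degtohhesh.

degtohhesh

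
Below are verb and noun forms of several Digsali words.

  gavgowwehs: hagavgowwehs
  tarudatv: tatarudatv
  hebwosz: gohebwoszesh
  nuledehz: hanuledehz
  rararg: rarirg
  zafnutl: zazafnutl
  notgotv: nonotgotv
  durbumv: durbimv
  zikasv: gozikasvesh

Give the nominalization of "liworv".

notgotv and zikasv both end in -v yet inflect differently (nonotgotv, gozikasvesh), so the final letter is not what conditions the rule; the second-to-last letter is.
"liworv" has second-to-last letter 'r'. The one such stem in the data (rararg → rarirg) changes the last vowel to 'i' (as does durbumv), so the same rule applies.
The other patterns: stems whose second-to-last letter is 't' repeat the first consonant+vowel as a prefix; stems whose second-to-last letter is 's' add go- … -esh around the stem; stems whose second-to-last letter is 'h' add the prefix ha-.
So liworv → liwirv.

liwirv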